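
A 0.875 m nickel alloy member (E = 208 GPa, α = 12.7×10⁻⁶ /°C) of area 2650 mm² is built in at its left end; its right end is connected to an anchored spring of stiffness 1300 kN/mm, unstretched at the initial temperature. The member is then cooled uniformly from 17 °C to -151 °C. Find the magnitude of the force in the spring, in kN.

If the spring were absent the member would shorten by αΔT L = 12.7×10⁻⁶ × 168 × 875 = 1.867 mm.
With a force P in the spring, the elastic change of the member is PL/(AE) and that of the spring is P/k; compatibility requires their sum to equal δ_free.
P [ L/(AE) + 1/k ] = δ_free → P [ 875/(2650×208×10³) + 1/(1300×10³) ] = 1.867.
P = 1.867 / 2.357×10⁻⁶ = 792200 N.

P ≈ 792 kN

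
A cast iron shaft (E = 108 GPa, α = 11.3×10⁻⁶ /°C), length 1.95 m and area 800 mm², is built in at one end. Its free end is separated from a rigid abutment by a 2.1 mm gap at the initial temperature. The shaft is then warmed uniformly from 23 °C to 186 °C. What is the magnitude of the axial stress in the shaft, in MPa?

Free thermal elongation = αΔT L = 11.3×10⁻⁶ × 163 × 1950 = 3.592 mm.
After closing the 2.1 mm clearance, 3.592 − 2.1 = 1.492 mm of expansion remains to be suppressed by the wall.
Compatibility: PL/(AE) = 1.492 mm, so σ = P/A = E × (1.492/1950) = 82.62 MPa.

σ ≈ 82.6 MPa (compressive)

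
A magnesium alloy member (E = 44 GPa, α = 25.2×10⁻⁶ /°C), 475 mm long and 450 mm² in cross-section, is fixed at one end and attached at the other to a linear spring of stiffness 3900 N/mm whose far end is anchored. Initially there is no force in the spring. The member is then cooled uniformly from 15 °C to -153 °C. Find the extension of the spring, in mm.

δ ≈ 1.84 mm

If the spring were absent the member would shorten by αΔT L = 25.2×10⁻⁶ × 168 × 475 = 2.011 mm.
Let P be the tensile force in the spring. The member extends elastically by PL/(AE) and the spring stretches by P/k; together these equal δ_free.
So P = δ_free / [L/(AE) + 1/k] = 2.011 / [ 475/(450×44×10³) + 1/(3900) ].
P = 2.011 / 0.0002804 = 7172 N.
Spring extension = P/k = 7172/(3900) = 1.839 mm.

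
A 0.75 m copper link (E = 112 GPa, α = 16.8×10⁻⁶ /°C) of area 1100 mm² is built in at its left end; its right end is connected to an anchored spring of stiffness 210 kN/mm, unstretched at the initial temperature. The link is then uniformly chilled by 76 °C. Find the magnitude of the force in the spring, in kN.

If the spring were absent the link would shorten by αΔT L = 16.8×10⁻⁶ × 76 × 750 = 0.9576 mm.
With a force P in the spring, the elastic change of the link is PL/(AE) and that of the spring is P/k; compatibility requires their sum to equal δ_free.
So P = δ_free / [L/(AE) + 1/k] = 0.9576 / [ 750/(1100×112×10³) + 1/(210×10³) ].
P = 0.9576 / 1.085×10⁻⁵ = 88260 N.

P ≈ 88.3 kN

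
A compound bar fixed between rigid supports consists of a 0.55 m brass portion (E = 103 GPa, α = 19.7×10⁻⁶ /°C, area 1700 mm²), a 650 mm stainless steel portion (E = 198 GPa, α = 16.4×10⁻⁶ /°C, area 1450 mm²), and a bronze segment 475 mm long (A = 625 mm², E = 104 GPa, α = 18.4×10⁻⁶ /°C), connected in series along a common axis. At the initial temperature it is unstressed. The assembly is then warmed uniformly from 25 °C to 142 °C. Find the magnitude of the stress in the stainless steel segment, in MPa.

σ ≈ 192 MPa (compressive)

Free thermal expansion of the whole bar: Σ αᵢΔT Lᵢ = 19.7×10⁻⁶×117×550 + 16.4×10⁻⁶×117×650 + 18.4×10⁻⁶×117×475 = 3.537 mm.
The rigid supports impose zero overall length change; the single axial force P common to all segments must satisfy P Σ Lᵢ/(AᵢEᵢ) = δ_free.
The series flexibility is Σ Lᵢ/(AᵢEᵢ) = 550/(1700×103×10³) + 650/(1450×198×10³) + 475/(625×104×10³) = 1.271×10⁻⁵ mm/N.
P = 3.537 / 1.271×10⁻⁵ = 278300 N = 278.3 kN, compressive.
σ_{stainless steel} = P / A = 278300 / 1450 = 191.9 MPa.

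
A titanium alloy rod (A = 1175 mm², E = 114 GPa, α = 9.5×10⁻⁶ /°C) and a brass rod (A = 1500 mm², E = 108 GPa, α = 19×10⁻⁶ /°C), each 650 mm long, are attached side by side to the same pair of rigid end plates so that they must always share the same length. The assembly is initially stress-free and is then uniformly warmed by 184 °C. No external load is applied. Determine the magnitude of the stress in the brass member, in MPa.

Equilibrium of a rigid end plate with no external load gives equal and opposite internal forces ±P in the two members. Since α_{brass} > α_{titanium alloy}, heating drives the brass into compression and the titanium alloy into tension.
Equating the net (thermal + elastic) strains gives |α₁ − α₂|·ΔT = P·[1/(A₁E₁) + 1/(A₂E₂)].
|α₁ − α₂|·ΔT = 9.5×10⁻⁶ × 184 = 0.001748.
1/(A₁E₁) + 1/(A₂E₂) = 1/(1175×114×10³) + 1/(1500×108×10³) = 1.364×10⁻⁸ N⁻¹.
P = 0.001748 / 1.364×10⁻⁸ = 128200 N = 128.2 kN.
σ_{brass} = P/A₂ = 128200/1500 = 85.45 MPa, compressive.

σ ≈ 85.4 MPa (compressive)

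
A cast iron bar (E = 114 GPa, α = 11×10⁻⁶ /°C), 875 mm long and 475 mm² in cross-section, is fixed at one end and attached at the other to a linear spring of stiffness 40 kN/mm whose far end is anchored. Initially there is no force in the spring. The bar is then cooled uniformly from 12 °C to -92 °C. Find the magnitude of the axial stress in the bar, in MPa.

Free thermal contraction: δ_free = αΔT L = 11×10⁻⁶ × 104 × 875 = 1.001 mm.
Let P be the tensile force in the spring. The bar extends elastically by PL/(AE) and the spring stretches by P/k; together these equal δ_free.
So P = δ_free / [L/(AE) + 1/k] = 1.001 / [ 875/(475×114×10³) + 1/(40×10³) ].
P = 1.001 / 4.116×10⁻⁵ = 24320 N.
σ = P/A = 24320/475 = 51.2 MPa.

σ ≈ 51.2 MPa (tensile)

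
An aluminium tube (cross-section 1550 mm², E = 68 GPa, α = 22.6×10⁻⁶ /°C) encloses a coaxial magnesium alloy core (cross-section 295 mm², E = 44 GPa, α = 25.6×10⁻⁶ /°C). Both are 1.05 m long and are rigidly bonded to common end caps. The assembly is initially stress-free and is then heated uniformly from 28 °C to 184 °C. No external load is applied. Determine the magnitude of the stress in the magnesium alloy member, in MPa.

σ ≈ 18.3 MPa (compressive)

Both members must finish at the same length. With the larger α, the magnesium alloy tends to over-expand; the plates restrain it, putting the magnesium alloy in compression and the aluminium in tension. With no external load the two internal forces are equal and opposite, magnitude P.
Equating the net (thermal + elastic) strains gives |α₁ − α₂|·ΔT = P·[1/(A₁E₁) + 1/(A₂E₂)].
|α₁ − α₂|·ΔT = 3×10⁻⁶ × 156 = 0.000468.
1/(A₁E₁) + 1/(A₂E₂) = 1/(1550×68×10³) + 1/(295×44×10³) = 8.653×10⁻⁸ N⁻¹.
P = 0.000468 / 8.653×10⁻⁸ = 5409 N = 5.409 kN.
σ_{magnesium alloy} = P/A₂ = 5409/295 = 18.33 MPa, compressive.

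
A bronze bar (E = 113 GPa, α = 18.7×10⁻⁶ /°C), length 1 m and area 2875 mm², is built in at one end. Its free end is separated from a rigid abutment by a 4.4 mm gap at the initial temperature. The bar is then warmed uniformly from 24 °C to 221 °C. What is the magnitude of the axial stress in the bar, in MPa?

Unrestrained expansion: δ_free = αΔT L = 18.7×10⁻⁶ × 197 × 1000 = 3.684 mm.
Since δ_free = 3.68 mm is less than the 4.4 mm gap, the bar never touches the wall. No axial force develops.

σ ≈ 0 MPa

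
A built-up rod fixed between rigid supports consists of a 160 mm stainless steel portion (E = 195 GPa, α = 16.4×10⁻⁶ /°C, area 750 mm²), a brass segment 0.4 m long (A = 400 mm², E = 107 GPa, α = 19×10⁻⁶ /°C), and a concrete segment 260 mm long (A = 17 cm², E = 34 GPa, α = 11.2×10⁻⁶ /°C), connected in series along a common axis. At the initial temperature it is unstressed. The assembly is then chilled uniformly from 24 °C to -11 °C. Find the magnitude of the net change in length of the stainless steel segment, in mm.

|ΔL| ≈ 0.0582 mm

If the supports were absent, the total length change would be Σ αᵢΔT Lᵢ = 16.4×10⁻⁶×35×160 + 19×10⁻⁶×35×400 + 11.2×10⁻⁶×35×260 = 0.4598 mm.
Since the ends are fixed, an axial force P builds up, equal in every segment, with P · Σ Lᵢ/(AᵢEᵢ) = δ_free.
The series flexibility is Σ Lᵢ/(AᵢEᵢ) = 160/(750×195×10³) + 400/(400×107×10³) + 260/(1700×34×10³) = 1.494×10⁻⁵ mm/N.
Hence P = δ_free / Σ(L/AE) = 0.4598/1.494×10⁻⁵ = 30.78 kN (tensile).
For the stainless steel segment, free thermal change = 16.4×10⁻⁶×35×160 = 0.09184 mm and elastic change from P = 30780×160/(750×195×10³) = 0.03367 mm; these oppose, so the net change is 0.0582 mm (segment shortens).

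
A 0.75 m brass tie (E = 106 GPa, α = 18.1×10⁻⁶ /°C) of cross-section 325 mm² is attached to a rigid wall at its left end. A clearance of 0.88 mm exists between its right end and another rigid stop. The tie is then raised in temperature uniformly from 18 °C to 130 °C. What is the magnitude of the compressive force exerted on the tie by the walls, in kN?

Free thermal elongation = αΔT L = 18.1×10⁻⁶ × 112 × 750 = 1.52 mm.
The gap closes (δ_free > 0.88 mm) and the wall then resists a further 1.52 − 0.88 = 0.6404 mm of expansion.
Compatibility: PL/(AE) = 0.6404 mm, so σ = P/A = E × (0.6404/750) = 90.51 MPa.
P = σA = 90.51 × 325 = 29.42 kN.

P ≈ 29.4 kN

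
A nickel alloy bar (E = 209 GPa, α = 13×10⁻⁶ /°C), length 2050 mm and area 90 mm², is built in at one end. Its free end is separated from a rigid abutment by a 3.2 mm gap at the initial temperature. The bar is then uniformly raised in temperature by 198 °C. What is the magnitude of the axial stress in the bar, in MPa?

σ ≈ 212 MPa (compressive)

Free thermal elongation = αΔT L = 13×10⁻⁶ × 198 × 2050 = 5.277 mm.
This exceeds the 3.2 mm gap, so the wall pushes back. The portion of expansion that must be recovered elastically is δ_free − gap = 5.277 − 3.2 = 2.077 mm.
Compatibility: PL/(AE) = 2.077 mm, so σ = P/A = E × (2.077/2050) = 211.7 MPa.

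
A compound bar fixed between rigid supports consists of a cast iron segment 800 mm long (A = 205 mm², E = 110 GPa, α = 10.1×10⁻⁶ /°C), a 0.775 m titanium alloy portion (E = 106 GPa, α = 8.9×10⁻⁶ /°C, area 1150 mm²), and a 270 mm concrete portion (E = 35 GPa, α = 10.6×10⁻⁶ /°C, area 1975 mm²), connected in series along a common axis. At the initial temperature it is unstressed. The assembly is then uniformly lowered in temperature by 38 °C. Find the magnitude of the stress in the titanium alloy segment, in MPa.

σ ≈ 12.9 MPa (tensile)

Free thermal contraction of the whole bar: Σ αᵢΔT Lᵢ = 10.1×10⁻⁶×38×800 + 8.9×10⁻⁶×38×775 + 10.6×10⁻⁶×38×270 = 0.6779 mm.
The walls prevent any net length change, so an axial force P (same in every segment) develops. Compatibility: P · Σ Lᵢ/(AᵢEᵢ) = δ_free.
The series flexibility is Σ Lᵢ/(AᵢEᵢ) = 800/(205×110×10³) + 775/(1150×106×10³) + 270/(1975×35×10³) = 4.574×10⁻⁵ mm/N.
Hence P = δ_free / Σ(L/AE) = 0.6779/4.574×10⁻⁵ = 14.82 kN (tensile).
σ_{titanium alloy} = P / A = 14820 / 1150 = 12.89 MPa.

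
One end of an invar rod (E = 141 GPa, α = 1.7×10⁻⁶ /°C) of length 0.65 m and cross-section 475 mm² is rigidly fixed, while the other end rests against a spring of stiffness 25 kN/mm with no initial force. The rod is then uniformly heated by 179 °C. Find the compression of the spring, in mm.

The unrestrained thermal change is αΔT L = 1.7×10⁻⁶ × 179 × 650 = 0.1978 mm.
Let P be the compressive force at the spring. The rod shortens elastically by PL/(AE) and the spring compresses by P/k; together these equal δ_free.
P [ L/(AE) + 1/k ] = δ_free → P [ 650/(475×141×10³) + 1/(25×10³) ] = 0.1978.
P = 0.1978 / 4.971×10⁻⁵ = 3979 N.
Spring compression = P/k = 3979/(25×10³) = 0.1592 mm.

δ ≈ 0.159 mm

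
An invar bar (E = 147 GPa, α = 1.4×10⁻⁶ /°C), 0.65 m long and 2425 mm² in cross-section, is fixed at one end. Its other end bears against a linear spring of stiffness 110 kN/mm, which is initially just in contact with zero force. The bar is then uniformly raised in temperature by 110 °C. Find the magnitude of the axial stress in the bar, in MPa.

σ ≈ 3.78 MPa (compressive)

The unrestrained thermal change is αΔT L = 1.4×10⁻⁶ × 110 × 650 = 0.1001 mm.
Let P be the compressive force at the spring. The bar shortens elastically by PL/(AE) and the spring compresses by P/k; together these equal δ_free.
P [ L/(AE) + 1/k ] = δ_free → P [ 650/(2425×147×10³) + 1/(110×10³) ] = 0.1001.
P = 0.1001 / 1.091×10⁻⁵ = 9171 N.
σ = P/A = 9171/2425 = 3.782 MPa.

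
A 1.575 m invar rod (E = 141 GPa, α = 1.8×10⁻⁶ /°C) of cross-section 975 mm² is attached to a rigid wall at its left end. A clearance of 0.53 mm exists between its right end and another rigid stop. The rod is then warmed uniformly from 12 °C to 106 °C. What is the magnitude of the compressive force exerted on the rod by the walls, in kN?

P ≈ 0 kN

If the wall were absent the rod would grow by αΔT L = 1.8×10⁻⁶ × 94 × 1575 = 0.2665 mm.
Since δ_free = 0.266 mm is less than the 0.53 mm gap, the rod never touches the wall. No axial force develops.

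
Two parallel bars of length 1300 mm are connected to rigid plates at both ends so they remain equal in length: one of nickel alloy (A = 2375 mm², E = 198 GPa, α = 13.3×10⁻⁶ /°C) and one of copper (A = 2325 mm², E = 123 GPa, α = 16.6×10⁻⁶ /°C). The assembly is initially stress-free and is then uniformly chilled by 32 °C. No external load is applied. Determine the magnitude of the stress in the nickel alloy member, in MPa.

σ ≈ 7.91 MPa (compressive)

The copper has the larger α, so on cooling it would change length more than the nickel alloy if both were free. The rigid plates force a common final length, so the copper is put into tension and the nickel alloy into compression, with equal and opposite forces P (no external load).
Setting the final lengths equal and cancelling L: (α₁ − α₂)ΔT = P/(A₁E₁) + P/(A₂E₂).
|α₁ − α₂|·ΔT = 3.3×10⁻⁶ × 32 = 0.0001056.
1/(A₁E₁) + 1/(A₂E₂) = 1/(2375×198×10³) + 1/(2325×123×10³) = 5.623×10⁻⁹ N⁻¹.
P = 0.0001056 / 5.623×10⁻⁹ = 18780 N = 18.78 kN.
σ_{nickel alloy} = P/A₁ = 18780/2375 = 7.907 MPa, compressive.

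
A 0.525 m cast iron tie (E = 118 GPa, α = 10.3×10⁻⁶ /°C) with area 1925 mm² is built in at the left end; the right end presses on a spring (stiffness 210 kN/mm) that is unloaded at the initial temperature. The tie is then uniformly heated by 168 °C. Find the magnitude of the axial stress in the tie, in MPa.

If the spring were absent the tie would lengthen by αΔT L = 10.3×10⁻⁶ × 168 × 525 = 0.9085 mm.
Let P be the compressive force at the spring. The tie shortens elastically by PL/(AE) and the spring compresses by P/k; together these equal δ_free.
P [ L/(AE) + 1/k ] = δ_free → P [ 525/(1925×118×10³) + 1/(210×10³) ] = 0.9085.
P = 0.9085 / 7.073×10⁻⁶ = 128400 N.
σ = P/A = 128400/1925 = 66.72 MPa.

σ ≈ 66.7 MPa (compressive)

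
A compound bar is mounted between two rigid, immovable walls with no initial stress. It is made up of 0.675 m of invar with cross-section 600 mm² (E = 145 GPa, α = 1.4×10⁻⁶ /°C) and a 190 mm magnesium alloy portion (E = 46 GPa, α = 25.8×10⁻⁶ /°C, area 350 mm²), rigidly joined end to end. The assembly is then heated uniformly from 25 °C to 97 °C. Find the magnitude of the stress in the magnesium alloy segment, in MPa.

σ ≈ 61.5 MPa (compressive)

With the walls removed the bar would change length by δ_free = Σ αᵢΔT Lᵢ = 1.4×10⁻⁶×72×675 + 25.8×10⁻⁶×72×190 = 0.421 mm.
The walls prevent any net length change, so an axial force P (same in every segment) develops. Compatibility: P · Σ Lᵢ/(AᵢEᵢ) = δ_free.
Σ Lᵢ/(AᵢEᵢ) = 675/(600×145×10³) + 190/(350×46×10³) = 1.956×10⁻⁵ mm/N.
Hence P = δ_free / Σ(L/AE) = 0.421/1.956×10⁻⁵ = 21.52 kN (compressive).
σ_{magnesium alloy} = P / A = 21520 / 350 = 61.49 MPa.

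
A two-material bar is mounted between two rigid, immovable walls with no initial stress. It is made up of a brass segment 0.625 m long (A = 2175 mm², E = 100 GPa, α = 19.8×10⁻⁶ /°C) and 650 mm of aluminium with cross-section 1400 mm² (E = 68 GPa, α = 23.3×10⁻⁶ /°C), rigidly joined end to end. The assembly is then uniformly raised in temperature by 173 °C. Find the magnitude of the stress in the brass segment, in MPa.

If the supports were absent, the total length change would be Σ αᵢΔT Lᵢ = 19.8×10⁻⁶×173×625 + 23.3×10⁻⁶×173×650 = 4.761 mm.
The rigid supports impose zero overall length change; the single axial force P common to all segments must satisfy P Σ Lᵢ/(AᵢEᵢ) = δ_free.
Σ Lᵢ/(AᵢEᵢ) = 625/(2175×100×10³) + 650/(1400×68×10³) = 9.701×10⁻⁶ mm/N.
Hence P = δ_free / Σ(L/AE) = 4.761/9.701×10⁻⁶ = 490.8 kN (compressive).
σ_{brass} = P / A = 490800 / 2175 = 225.6 MPa.

σ ≈ 226 MPa (compressive)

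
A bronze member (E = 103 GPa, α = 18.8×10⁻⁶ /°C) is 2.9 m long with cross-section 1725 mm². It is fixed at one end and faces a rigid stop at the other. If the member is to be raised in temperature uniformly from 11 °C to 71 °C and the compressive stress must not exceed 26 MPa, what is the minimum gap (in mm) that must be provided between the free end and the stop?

Free expansion if unrestrained: δ_free = αΔT L = 18.8×10⁻⁶ × 60 × 2900 = 3.271 mm.
At the allowable stress the elastic shortening the wall may impose is σL/E = 26 × 2900 / (103×10³) = 0.732 mm.
The gap must absorb the remainder: g_min = 3.271 − 0.732 = 2.539 mm.

g ≈ 2.54 mm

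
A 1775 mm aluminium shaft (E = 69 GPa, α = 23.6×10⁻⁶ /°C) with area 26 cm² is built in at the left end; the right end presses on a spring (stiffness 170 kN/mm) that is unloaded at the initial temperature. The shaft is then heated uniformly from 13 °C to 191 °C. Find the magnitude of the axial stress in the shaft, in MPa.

The unrestrained thermal change is αΔT L = 23.6×10⁻⁶ × 178 × 1775 = 7.456 mm.
Let P be the compressive force at the spring. The shaft shortens elastically by PL/(AE) and the spring compresses by P/k; together these equal δ_free.
P [ L/(AE) + 1/k ] = δ_free → P [ 1775/(2600×69×10³) + 1/(170×10³) ] = 7.456.
P = 7.456 / 1.578×10⁻⁵ = 472600 N.
σ = P/A = 472600/2600 = 181.8 MPa.

σ ≈ 182 MPa (compressive)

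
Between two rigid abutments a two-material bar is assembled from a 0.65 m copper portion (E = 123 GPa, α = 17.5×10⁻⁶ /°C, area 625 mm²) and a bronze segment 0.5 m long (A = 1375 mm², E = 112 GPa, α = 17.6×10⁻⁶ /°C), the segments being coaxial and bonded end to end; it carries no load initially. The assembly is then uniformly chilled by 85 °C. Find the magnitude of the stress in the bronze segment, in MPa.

Free thermal contraction of the whole bar: Σ αᵢΔT Lᵢ = 17.5×10⁻⁶×85×650 + 17.6×10⁻⁶×85×500 = 1.715 mm.
Since the ends are fixed, an axial force P builds up, equal in every segment, with P · Σ Lᵢ/(AᵢEᵢ) = δ_free.
Σ Lᵢ/(AᵢEᵢ) = 650/(625×123×10³) + 500/(1375×112×10³) = 1.17×10⁻⁵ mm/N.
P = 1.715 / 1.17×10⁻⁵ = 146500 N = 146.5 kN, tensile.
σ_{bronze} = P / A = 146500 / 1375 = 106.6 MPa.

σ ≈ 107 MPa (tensile)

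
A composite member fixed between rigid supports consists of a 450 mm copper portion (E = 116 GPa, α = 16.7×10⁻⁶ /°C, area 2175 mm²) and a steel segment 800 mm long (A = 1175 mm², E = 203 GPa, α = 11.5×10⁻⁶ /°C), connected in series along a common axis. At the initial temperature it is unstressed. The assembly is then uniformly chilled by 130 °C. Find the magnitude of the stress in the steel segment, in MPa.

σ ≈ 360 MPa (tensile)

If the supports were absent, the total length change would be Σ αᵢΔT Lᵢ = 16.7×10⁻⁶×130×450 + 11.5×10⁻⁶×130×800 = 2.173 mm.
Since the ends are fixed, an axial force P builds up, equal in every segment, with P · Σ Lᵢ/(AᵢEᵢ) = δ_free.
The series flexibility is Σ Lᵢ/(AᵢEᵢ) = 450/(2175×116×10³) + 800/(1175×203×10³) = 5.138×10⁻⁶ mm/N.
So P = 2.173 / 5.138×10⁻⁶ = 423 kN, tensile.
σ_{steel} = P / A = 423000 / 1175 = 360 MPa.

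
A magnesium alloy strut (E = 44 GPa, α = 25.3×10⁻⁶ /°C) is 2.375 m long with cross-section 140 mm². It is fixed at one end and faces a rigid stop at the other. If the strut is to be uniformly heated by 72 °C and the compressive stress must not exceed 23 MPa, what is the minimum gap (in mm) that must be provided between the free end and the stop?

With no wall the strut would lengthen by αΔT L = 25.3×10⁻⁶ × 72 × 2375 = 4.326 mm.
At the allowable stress the elastic shortening the wall may impose is σL/E = 23 × 2375 / (44×10³) = 1.241 mm.
So the gap has to take up the difference, g_min = δ_free − σL/E = 4.326 − 1.241 = 3.085 mm.

g ≈ 3.08 mm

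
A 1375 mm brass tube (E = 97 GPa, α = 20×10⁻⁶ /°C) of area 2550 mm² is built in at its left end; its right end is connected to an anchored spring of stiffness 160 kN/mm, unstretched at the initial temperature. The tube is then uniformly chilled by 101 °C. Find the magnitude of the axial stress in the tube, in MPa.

If the spring were absent the tube would shorten by αΔT L = 20×10⁻⁶ × 101 × 1375 = 2.777 mm.
With a force P in the spring, the elastic change of the tube is PL/(AE) and that of the spring is P/k; compatibility requires their sum to equal δ_free.
So P = δ_free / [L/(AE) + 1/k] = 2.777 / [ 1375/(2550×97×10³) + 1/(160×10³) ].
P = 2.777 / 1.181×10⁻⁵ = 235200 N.
σ = P/A = 235200/2550 = 92.24 MPa.

σ ≈ 92.2 MPa (tensile)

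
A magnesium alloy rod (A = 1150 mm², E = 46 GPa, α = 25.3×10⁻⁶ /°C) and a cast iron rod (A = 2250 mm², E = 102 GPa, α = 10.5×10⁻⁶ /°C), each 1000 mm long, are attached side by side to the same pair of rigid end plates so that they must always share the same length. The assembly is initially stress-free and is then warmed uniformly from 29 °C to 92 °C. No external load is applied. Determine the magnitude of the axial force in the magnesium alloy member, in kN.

Equilibrium of a rigid end plate with no external load gives equal and opposite internal forces ±P in the two members. Since α_{magnesium alloy} > α_{cast iron}, heating drives the magnesium alloy into compression and the cast iron into tension.
Setting the final lengths equal and cancelling L: (α₁ − α₂)ΔT = P/(A₁E₁) + P/(A₂E₂).
|α₁ − α₂|·ΔT = 14.8×10⁻⁶ × 63 = 0.0009324.
1/(A₁E₁) + 1/(A₂E₂) = 1/(1150×46×10³) + 1/(2250×102×10³) = 2.326×10⁻⁸ N⁻¹.
P = 0.0009324 / 2.326×10⁻⁸ = 40080 N = 40.08 kN.

P ≈ 40.1 kN (compressive in the magnesium alloy)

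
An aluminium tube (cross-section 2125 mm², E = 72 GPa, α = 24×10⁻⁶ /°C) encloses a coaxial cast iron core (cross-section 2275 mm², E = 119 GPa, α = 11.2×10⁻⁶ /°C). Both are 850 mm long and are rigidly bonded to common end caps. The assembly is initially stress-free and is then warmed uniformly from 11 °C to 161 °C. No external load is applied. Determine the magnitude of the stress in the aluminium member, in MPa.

The aluminium has the larger α, so on heating it would change length more than the cast iron if both were free. The rigid plates force a common final length, so the aluminium is put into compression and the cast iron into tension, with equal and opposite forces P (no external load).
Compatibility of the two members (thermal + elastic change equal): (α₁ − α₂)ΔT = P·[1/(A₁E₁) + 1/(A₂E₂)].
|α₁ − α₂|·ΔT = 12.8×10⁻⁶ × 150 = 0.00192.
1/(A₁E₁) + 1/(A₂E₂) = 1/(2125×72×10³) + 1/(2275×119×10³) = 1.023×10⁻⁸ N⁻¹.
P = 0.00192 / 1.023×10⁻⁸ = 187700 N = 187.7 kN.
σ_{aluminium} = P/A₁ = 187700/2125 = 88.32 MPa, compressive.

σ ≈ 88.3 MPa (compressive)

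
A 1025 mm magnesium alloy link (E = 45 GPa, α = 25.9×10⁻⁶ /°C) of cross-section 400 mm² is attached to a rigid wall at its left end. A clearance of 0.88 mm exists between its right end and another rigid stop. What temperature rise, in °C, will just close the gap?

Contact occurs when the free expansion equals the gap: αΔT L = 0.88 mm.
So ΔT = g/(αL) = 0.88/(25.9×10⁻⁶ × 1025) = 33.15 °C.

ΔT ≈ 33.1 °C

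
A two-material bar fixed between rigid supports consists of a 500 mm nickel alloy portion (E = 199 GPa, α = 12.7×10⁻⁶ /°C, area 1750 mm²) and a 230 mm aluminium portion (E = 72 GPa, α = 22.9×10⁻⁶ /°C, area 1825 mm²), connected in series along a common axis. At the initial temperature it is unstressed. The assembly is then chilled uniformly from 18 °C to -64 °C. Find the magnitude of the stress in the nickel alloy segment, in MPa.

σ ≈ 171 MPa (tensile)

If the supports were absent, the total length change would be Σ αᵢΔT Lᵢ = 12.7×10⁻⁶×82×500 + 22.9×10⁻⁶×82×230 = 0.9526 mm.
The walls prevent any net length change, so an axial force P (same in every segment) develops. Compatibility: P · Σ Lᵢ/(AᵢEᵢ) = δ_free.
The series flexibility is Σ Lᵢ/(AᵢEᵢ) = 500/(1750×199×10³) + 230/(1825×72×10³) = 3.186×10⁻⁶ mm/N.
So P = 0.9526 / 3.186×10⁻⁶ = 299 kN, tensile.
σ_{nickel alloy} = P / A = 299000 / 1750 = 170.8 MPa.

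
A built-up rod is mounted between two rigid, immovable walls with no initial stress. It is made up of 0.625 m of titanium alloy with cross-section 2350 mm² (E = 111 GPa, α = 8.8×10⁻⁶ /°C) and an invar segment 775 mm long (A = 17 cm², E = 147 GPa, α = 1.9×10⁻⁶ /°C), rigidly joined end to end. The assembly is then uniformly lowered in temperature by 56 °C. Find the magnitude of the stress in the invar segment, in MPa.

If the supports were absent, the total length change would be Σ αᵢΔT Lᵢ = 8.8×10⁻⁶×56×625 + 1.9×10⁻⁶×56×775 = 0.3905 mm.
The walls prevent any net length change, so an axial force P (same in every segment) develops. Compatibility: P · Σ Lᵢ/(AᵢEᵢ) = δ_free.
The series flexibility is Σ Lᵢ/(AᵢEᵢ) = 625/(2350×111×10³) + 775/(1700×147×10³) = 5.497×10⁻⁶ mm/N.
Hence P = δ_free / Σ(L/AE) = 0.3905/5.497×10⁻⁶ = 71.03 kN (tensile).
σ_{invar} = P / A = 71030 / 1700 = 41.78 MPa.

σ ≈ 41.8 MPa (tensile)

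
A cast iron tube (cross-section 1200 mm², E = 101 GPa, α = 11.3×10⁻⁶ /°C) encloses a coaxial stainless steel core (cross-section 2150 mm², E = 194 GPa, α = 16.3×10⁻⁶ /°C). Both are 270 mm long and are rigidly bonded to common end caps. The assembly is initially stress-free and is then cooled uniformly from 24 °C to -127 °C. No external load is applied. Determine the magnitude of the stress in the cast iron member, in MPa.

σ ≈ 59.1 MPa (compressive)

The stainless steel has the larger α, so on cooling it would change length more than the cast iron if both were free. The rigid plates force a common final length, so the stainless steel is put into tension and the cast iron into compression, with equal and opposite forces P (no external load).
Setting the final lengths equal and cancelling L: (α₁ − α₂)ΔT = P/(A₁E₁) + P/(A₂E₂).
|α₁ − α₂|·ΔT = 5×10⁻⁶ × 151 = 0.000755.
1/(A₁E₁) + 1/(A₂E₂) = 1/(1200×101×10³) + 1/(2150×194×10³) = 1.065×10⁻⁸ N⁻¹.
So P = 0.000755 / 1.065×10⁻⁸ = 70.9 kN.
σ_{cast iron} = P/A₁ = 70900/1200 = 59.09 MPa, compressive.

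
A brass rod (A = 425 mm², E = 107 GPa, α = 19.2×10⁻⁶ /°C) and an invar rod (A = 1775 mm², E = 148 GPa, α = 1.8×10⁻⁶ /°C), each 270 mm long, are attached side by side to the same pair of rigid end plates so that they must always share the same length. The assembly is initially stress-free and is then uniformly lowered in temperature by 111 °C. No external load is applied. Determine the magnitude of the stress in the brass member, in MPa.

σ ≈ 176 MPa (tensile)

The brass has the larger α, so on cooling it would change length more than the invar if both were free. The rigid plates force a common final length, so the brass is put into tension and the invar into compression, with equal and opposite forces P (no external load).
Equating the net (thermal + elastic) strains gives |α₁ − α₂|·ΔT = P·[1/(A₁E₁) + 1/(A₂E₂)].
|α₁ − α₂|·ΔT = 17.4×10⁻⁶ × 111 = 0.001931.
1/(A₁E₁) + 1/(A₂E₂) = 1/(425×107×10³) + 1/(1775×148×10³) = 2.58×10⁻⁸ N⁻¹.
So P = 0.001931 / 2.58×10⁻⁸ = 74.87 kN.
σ_{brass} = P/A₁ = 74870/425 = 176.2 MPa, tensile.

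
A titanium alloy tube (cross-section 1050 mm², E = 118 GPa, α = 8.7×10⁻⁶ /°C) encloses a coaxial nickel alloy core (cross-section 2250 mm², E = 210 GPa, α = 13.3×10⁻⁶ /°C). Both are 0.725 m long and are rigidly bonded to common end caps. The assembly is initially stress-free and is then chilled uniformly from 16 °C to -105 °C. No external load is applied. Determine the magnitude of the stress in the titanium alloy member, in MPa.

The nickel alloy has the larger α, so on cooling it would change length more than the titanium alloy if both were free. The rigid plates force a common final length, so the nickel alloy is put into tension and the titanium alloy into compression, with equal and opposite forces P (no external load).
Equating the net (thermal + elastic) strains gives |α₁ − α₂|·ΔT = P·[1/(A₁E₁) + 1/(A₂E₂)].
|α₁ − α₂|·ΔT = 4.6×10⁻⁶ × 121 = 0.0005566.
1/(A₁E₁) + 1/(A₂E₂) = 1/(1050×118×10³) + 1/(2250×210×10³) = 1.019×10⁻⁸ N⁻¹.
So P = 0.0005566 / 1.019×10⁻⁸ = 54.64 kN.
σ_{titanium alloy} = P/A₁ = 54640/1050 = 52.03 MPa, compressive.

σ ≈ 52 MPa (compressive)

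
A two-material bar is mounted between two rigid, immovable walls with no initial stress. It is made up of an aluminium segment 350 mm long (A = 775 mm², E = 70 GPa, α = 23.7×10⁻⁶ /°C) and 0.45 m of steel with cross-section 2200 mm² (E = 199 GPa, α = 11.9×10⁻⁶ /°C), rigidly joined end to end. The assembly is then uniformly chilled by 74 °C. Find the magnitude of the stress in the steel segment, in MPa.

σ ≈ 61.4 MPa (tensile)

If the supports were absent, the total length change would be Σ αᵢΔT Lᵢ = 23.7×10⁻⁶×74×350 + 11.9×10⁻⁶×74×450 = 1.01 mm.
The walls prevent any net length change, so an axial force P (same in every segment) develops. Compatibility: P · Σ Lᵢ/(AᵢEᵢ) = δ_free.
The series flexibility is Σ Lᵢ/(AᵢEᵢ) = 350/(775×70×10³) + 450/(2200×199×10³) = 7.479×10⁻⁶ mm/N.
So P = 1.01 / 7.479×10⁻⁶ = 135 kN, tensile.
σ_{steel} = P / A = 135000 / 2200 = 61.39 MPa.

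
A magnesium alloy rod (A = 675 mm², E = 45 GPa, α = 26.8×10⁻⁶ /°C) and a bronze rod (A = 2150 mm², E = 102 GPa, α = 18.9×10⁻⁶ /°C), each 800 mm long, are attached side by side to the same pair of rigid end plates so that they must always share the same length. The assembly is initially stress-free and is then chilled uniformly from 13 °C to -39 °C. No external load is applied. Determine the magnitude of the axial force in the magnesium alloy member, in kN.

The magnesium alloy has the larger α, so on cooling it would change length more than the bronze if both were free. The rigid plates force a common final length, so the magnesium alloy is put into tension and the bronze into compression, with equal and opposite forces P (no external load).
Compatibility of the two members (thermal + elastic change equal): (α₁ − α₂)ΔT = P·[1/(A₁E₁) + 1/(A₂E₂)].
|α₁ − α₂|·ΔT = 7.9×10⁻⁶ × 52 = 0.0004108.
1/(A₁E₁) + 1/(A₂E₂) = 1/(675×45×10³) + 1/(2150×102×10³) = 3.748×10⁻⁸ N⁻¹.
P = 0.0004108 / 3.748×10⁻⁸ = 10960 N = 10.96 kN.

P ≈ 11 kN (tensile in the magnesium alloy)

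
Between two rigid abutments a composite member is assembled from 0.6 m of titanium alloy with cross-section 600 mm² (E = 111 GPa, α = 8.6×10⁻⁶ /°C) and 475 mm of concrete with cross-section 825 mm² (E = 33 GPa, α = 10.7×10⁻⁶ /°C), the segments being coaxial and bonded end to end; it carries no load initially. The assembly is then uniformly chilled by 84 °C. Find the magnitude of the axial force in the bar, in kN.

P ≈ 32.5 kN (tensile)

With the walls removed the bar would change length by δ_free = Σ αᵢΔT Lᵢ = 8.6×10⁻⁶×84×600 + 10.7×10⁻⁶×84×475 = 0.8604 mm.
Since the ends are fixed, an axial force P builds up, equal in every segment, with P · Σ Lᵢ/(AᵢEᵢ) = δ_free.
Σ Lᵢ/(AᵢEᵢ) = 600/(600×111×10³) + 475/(825×33×10³) = 2.646×10⁻⁵ mm/N.
P = 0.8604 / 2.646×10⁻⁵ = 32520 N = 32.52 kN, tensile.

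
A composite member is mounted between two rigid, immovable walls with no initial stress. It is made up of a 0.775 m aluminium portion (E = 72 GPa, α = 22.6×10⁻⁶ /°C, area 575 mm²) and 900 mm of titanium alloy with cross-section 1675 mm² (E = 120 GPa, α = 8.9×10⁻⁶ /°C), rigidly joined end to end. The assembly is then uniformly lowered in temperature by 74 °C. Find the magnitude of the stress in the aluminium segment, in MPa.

If the supports were absent, the total length change would be Σ αᵢΔT Lᵢ = 22.6×10⁻⁶×74×775 + 8.9×10⁻⁶×74×900 = 1.889 mm.
Since the ends are fixed, an axial force P builds up, equal in every segment, with P · Σ Lᵢ/(AᵢEᵢ) = δ_free.
The series flexibility is Σ Lᵢ/(AᵢEᵢ) = 775/(575×72×10³) + 900/(1675×120×10³) = 2.32×10⁻⁵ mm/N.
P = 1.889 / 2.32×10⁻⁵ = 81430 N = 81.43 kN, tensile.
σ_{aluminium} = P / A = 81430 / 575 = 141.6 MPa.

σ ≈ 142 MPa (tensile)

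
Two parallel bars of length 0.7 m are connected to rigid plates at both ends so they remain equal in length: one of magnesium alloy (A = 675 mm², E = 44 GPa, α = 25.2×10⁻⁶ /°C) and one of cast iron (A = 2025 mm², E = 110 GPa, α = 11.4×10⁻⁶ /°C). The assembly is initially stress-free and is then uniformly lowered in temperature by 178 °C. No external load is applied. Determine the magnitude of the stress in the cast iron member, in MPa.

σ ≈ 31.8 MPa (compressive)

Both members must finish at the same length. With the larger α, the magnesium alloy tends to over-contract; the plates restrain it, putting the magnesium alloy in tension and the cast iron in compression. With no external load the two internal forces are equal and opposite, magnitude P.
Compatibility of the two members (thermal + elastic change equal): (α₁ − α₂)ΔT = P·[1/(A₁E₁) + 1/(A₂E₂)].
|α₁ − α₂|·ΔT = 13.8×10⁻⁶ × 178 = 0.002456.
1/(A₁E₁) + 1/(A₂E₂) = 1/(675×44×10³) + 1/(2025×110×10³) = 3.816×10⁻⁸ N⁻¹.
So P = 0.002456 / 3.816×10⁻⁸ = 64.37 kN.
σ_{cast iron} = P/A₂ = 64370/2025 = 31.79 MPa, compressive.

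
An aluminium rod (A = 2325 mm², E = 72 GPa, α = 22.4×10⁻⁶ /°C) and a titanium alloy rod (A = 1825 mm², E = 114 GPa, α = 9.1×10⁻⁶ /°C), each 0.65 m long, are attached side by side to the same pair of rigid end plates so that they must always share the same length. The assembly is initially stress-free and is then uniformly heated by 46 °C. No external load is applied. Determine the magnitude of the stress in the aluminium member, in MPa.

σ ≈ 24.4 MPa (compressive)

The aluminium has the larger α, so on heating it would change length more than the titanium alloy if both were free. The rigid plates force a common final length, so the aluminium is put into compression and the titanium alloy into tension, with equal and opposite forces P (no external load).
Equating the net (thermal + elastic) strains gives |α₁ − α₂|·ΔT = P·[1/(A₁E₁) + 1/(A₂E₂)].
|α₁ − α₂|·ΔT = 13.3×10⁻⁶ × 46 = 0.0006118.
1/(A₁E₁) + 1/(A₂E₂) = 1/(2325×72×10³) + 1/(1825×114×10³) = 1.078×10⁻⁸ N⁻¹.
So P = 0.0006118 / 1.078×10⁻⁸ = 56.75 kN.
σ_{aluminium} = P/A₁ = 56750/2325 = 24.41 MPa, compressive.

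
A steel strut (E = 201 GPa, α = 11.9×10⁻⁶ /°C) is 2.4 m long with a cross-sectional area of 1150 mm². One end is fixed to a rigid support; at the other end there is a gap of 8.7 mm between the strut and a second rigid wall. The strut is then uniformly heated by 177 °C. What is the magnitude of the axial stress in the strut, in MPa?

Unrestrained expansion: δ_free = αΔT L = 11.9×10⁻⁶ × 177 × 2400 = 5.055 mm.
Since δ_free = 5.06 mm is less than the 8.7 mm gap, the strut never touches the wall. No axial force develops.

σ ≈ 0 MPa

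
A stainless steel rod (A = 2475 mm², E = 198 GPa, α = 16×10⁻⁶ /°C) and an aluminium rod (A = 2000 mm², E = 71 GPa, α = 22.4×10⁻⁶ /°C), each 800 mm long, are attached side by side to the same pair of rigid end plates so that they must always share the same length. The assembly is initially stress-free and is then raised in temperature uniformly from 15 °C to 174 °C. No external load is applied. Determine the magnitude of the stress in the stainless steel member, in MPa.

Equilibrium of a rigid end plate with no external load gives equal and opposite internal forces ±P in the two members. Since α_{aluminium} > α_{stainless steel}, heating drives the aluminium into compression and the stainless steel into tension.
Compatibility of the two members (thermal + elastic change equal): (α₁ − α₂)ΔT = P·[1/(A₁E₁) + 1/(A₂E₂)].
|α₁ − α₂|·ΔT = 6.4×10⁻⁶ × 159 = 0.001018.
1/(A₁E₁) + 1/(A₂E₂) = 1/(2475×198×10³) + 1/(2000×71×10³) = 9.083×10⁻⁹ N⁻¹.
So P = 0.001018 / 9.083×10⁻⁹ = 112 kN.
σ_{stainless steel} = P/A₁ = 112000/2475 = 45.27 MPa, tensile.

σ ≈ 45.3 MPa (tensile)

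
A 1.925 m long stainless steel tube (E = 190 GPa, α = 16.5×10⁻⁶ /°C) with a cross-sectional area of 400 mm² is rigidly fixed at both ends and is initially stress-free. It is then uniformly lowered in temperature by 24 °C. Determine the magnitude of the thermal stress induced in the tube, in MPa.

Because both ends are immovable the net strain is zero, and the suppressed thermal strain is αΔT = 16.5×10⁻⁶ × 24 = 396×10⁻⁶.
Hence σ = E·αΔT = 190×10³ × 396×10⁻⁶ = 75.24 MPa, tensile.

σ ≈ 75.2 MPa (tensile)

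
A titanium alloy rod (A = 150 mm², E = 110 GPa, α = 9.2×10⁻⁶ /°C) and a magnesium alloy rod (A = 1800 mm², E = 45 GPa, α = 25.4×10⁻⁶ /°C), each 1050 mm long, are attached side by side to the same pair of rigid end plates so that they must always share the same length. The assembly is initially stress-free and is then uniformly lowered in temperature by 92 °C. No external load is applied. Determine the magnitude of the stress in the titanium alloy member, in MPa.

σ ≈ 136 MPa (compressive)

Equilibrium of a rigid end plate with no external load gives equal and opposite internal forces ±P in the two members. Since α_{magnesium alloy} > α_{titanium alloy}, cooling drives the magnesium alloy into tension and the titanium alloy into compression.
Equating the net (thermal + elastic) strains gives |α₁ − α₂|·ΔT = P·[1/(A₁E₁) + 1/(A₂E₂)].
|α₁ − α₂|·ΔT = 16.2×10⁻⁶ × 92 = 0.00149.
1/(A₁E₁) + 1/(A₂E₂) = 1/(150×110×10³) + 1/(1800×45×10³) = 7.295×10⁻⁸ N⁻¹.
So P = 0.00149 / 7.295×10⁻⁸ = 20.43 kN.
σ_{titanium alloy} = P/A₁ = 20430/150 = 136.2 MPa, compressive.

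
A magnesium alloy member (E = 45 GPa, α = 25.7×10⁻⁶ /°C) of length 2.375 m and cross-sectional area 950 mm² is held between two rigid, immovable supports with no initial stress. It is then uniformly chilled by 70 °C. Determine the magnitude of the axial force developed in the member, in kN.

With zero net strain, σ = E·αΔT = 45 GPa × 25.7×10⁻⁶ × 70 = 80.95 MPa.
P = AEαΔT = 950 × 45×10³ × 25.7×10⁻⁶ × 70 = 76.91 kN (tensile).

P ≈ 76.9 kN (tensile)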